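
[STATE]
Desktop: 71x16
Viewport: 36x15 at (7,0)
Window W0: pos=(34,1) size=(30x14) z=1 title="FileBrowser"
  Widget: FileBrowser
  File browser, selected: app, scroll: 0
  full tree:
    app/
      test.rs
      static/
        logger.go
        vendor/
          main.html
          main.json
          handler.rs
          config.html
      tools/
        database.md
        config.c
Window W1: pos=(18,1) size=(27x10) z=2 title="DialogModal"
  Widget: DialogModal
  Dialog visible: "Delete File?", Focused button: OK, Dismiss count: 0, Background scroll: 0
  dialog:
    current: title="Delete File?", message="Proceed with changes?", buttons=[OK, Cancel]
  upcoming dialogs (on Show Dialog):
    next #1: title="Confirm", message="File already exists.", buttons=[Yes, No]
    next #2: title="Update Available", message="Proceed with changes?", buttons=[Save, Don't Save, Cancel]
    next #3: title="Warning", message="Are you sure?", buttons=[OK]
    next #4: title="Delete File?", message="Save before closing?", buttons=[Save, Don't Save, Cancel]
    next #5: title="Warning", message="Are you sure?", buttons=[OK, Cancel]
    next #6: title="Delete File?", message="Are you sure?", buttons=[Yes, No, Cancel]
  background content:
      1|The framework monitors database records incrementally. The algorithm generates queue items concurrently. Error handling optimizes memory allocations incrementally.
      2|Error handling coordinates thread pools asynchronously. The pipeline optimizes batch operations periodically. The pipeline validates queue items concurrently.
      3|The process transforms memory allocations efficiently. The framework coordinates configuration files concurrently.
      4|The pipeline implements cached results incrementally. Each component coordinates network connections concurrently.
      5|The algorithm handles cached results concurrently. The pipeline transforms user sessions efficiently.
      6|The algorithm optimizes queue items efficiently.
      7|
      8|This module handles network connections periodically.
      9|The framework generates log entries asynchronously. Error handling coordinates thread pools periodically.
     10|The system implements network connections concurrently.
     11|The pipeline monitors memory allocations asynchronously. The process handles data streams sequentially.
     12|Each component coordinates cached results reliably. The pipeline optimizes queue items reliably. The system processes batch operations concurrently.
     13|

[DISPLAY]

                                    
           ┏━━━━━━━━━━━━━━━━━━━━━━━━
           ┃ DialogModal            
           ┠────────────────────────
           ┃Th┌───────────────────┐d
           ┃Er│    Delete File?   │t
           ┃Th│Proceed with change│m
           ┃Th│   [OK]  Cancel    │ 
           ┃Th└───────────────────┘a
           ┃The algorithm optimizes 
           ┗━━━━━━━━━━━━━━━━━━━━━━━━
                           ┃        
                           ┃        
                           ┃        
                           ┗━━━━━━━━


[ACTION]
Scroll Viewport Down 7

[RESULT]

           ┏━━━━━━━━━━━━━━━━━━━━━━━━
           ┃ DialogModal            
           ┠────────────────────────
           ┃Th┌───────────────────┐d
           ┃Er│    Delete File?   │t
           ┃Th│Proceed with change│m
           ┃Th│   [OK]  Cancel    │ 
           ┃Th└───────────────────┘a
           ┃The algorithm optimizes 
           ┗━━━━━━━━━━━━━━━━━━━━━━━━
                           ┃        
                           ┃        
                           ┃        
                           ┗━━━━━━━━
                                    


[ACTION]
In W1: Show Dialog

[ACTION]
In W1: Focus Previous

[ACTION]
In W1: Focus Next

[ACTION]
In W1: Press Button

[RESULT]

           ┏━━━━━━━━━━━━━━━━━━━━━━━━
           ┃ DialogModal            
           ┠────────────────────────
           ┃The framework monitors d
           ┃Error handling coordinat
           ┃The process transforms m
           ┃The pipeline implements 
           ┃The algorithm handles ca
           ┃The algorithm optimizes 
           ┗━━━━━━━━━━━━━━━━━━━━━━━━
                           ┃        
                           ┃        
                           ┃        
                           ┗━━━━━━━━
                                    


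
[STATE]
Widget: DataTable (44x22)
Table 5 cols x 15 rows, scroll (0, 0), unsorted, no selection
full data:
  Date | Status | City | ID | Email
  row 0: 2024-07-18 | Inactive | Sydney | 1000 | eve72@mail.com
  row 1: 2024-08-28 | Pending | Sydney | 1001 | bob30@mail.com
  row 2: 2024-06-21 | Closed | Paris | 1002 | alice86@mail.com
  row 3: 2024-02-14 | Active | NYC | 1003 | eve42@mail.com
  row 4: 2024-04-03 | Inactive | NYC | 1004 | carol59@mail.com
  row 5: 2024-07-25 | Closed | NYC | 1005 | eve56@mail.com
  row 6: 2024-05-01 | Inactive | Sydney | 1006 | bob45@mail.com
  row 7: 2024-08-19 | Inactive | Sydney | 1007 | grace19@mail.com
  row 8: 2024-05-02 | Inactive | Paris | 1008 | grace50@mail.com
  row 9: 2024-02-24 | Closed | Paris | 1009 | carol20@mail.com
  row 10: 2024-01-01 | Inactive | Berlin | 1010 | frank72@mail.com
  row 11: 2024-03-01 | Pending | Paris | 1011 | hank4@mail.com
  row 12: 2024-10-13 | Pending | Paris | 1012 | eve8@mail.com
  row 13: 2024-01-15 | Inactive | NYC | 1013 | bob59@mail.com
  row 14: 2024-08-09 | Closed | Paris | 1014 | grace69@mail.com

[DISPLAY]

Date      │Status  │City  │ID  │Email       
──────────┼────────┼──────┼────┼────────────
2024-07-18│Inactive│Sydney│1000│eve72@mail.c
2024-08-28│Pending │Sydney│1001│bob30@mail.c
2024-06-21│Closed  │Paris │1002│alice86@mail
2024-02-14│Active  │NYC   │1003│eve42@mail.c
2024-04-03│Inactive│NYC   │1004│carol59@mail
2024-07-25│Closed  │NYC   │1005│eve56@mail.c
2024-05-01│Inactive│Sydney│1006│bob45@mail.c
2024-08-19│Inactive│Sydney│1007│grace19@mail
2024-05-02│Inactive│Paris │1008│grace50@mail
2024-02-24│Closed  │Paris │1009│carol20@mail
2024-01-01│Inactive│Berlin│1010│frank72@mail
2024-03-01│Pending │Paris │1011│hank4@mail.c
2024-10-13│Pending │Paris │1012│eve8@mail.co
2024-01-15│Inactive│NYC   │1013│bob59@mail.c
2024-08-09│Closed  │Paris │1014│grace69@mail
                                            
                                            
                                            
                                            
                                            


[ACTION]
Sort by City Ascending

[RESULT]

Date      │Status  │City ▲│ID  │Email       
──────────┼────────┼──────┼────┼────────────
2024-01-01│Inactive│Berlin│1010│frank72@mail
2024-02-14│Active  │NYC   │1003│eve42@mail.c
2024-04-03│Inactive│NYC   │1004│carol59@mail
2024-07-25│Closed  │NYC   │1005│eve56@mail.c
2024-01-15│Inactive│NYC   │1013│bob59@mail.c
2024-06-21│Closed  │Paris │1002│alice86@mail
2024-05-02│Inactive│Paris │1008│grace50@mail
2024-02-24│Closed  │Paris │1009│carol20@mail
2024-03-01│Pending │Paris │1011│hank4@mail.c
2024-10-13│Pending │Paris │1012│eve8@mail.co
2024-08-09│Closed  │Paris │1014│grace69@mail
2024-07-18│Inactive│Sydney│1000│eve72@mail.c
2024-08-28│Pending │Sydney│1001│bob30@mail.c
2024-05-01│Inactive│Sydney│1006│bob45@mail.c
2024-08-19│Inactive│Sydney│1007│grace19@mail
                                            
                                            
                                            
                                            
                                            


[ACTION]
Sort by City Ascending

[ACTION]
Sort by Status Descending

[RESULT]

Date      │Status ▼│City  │ID  │Email       
──────────┼────────┼──────┼────┼────────────
2024-03-01│Pending │Paris │1011│hank4@mail.c
2024-10-13│Pending │Paris │1012│eve8@mail.co
2024-08-28│Pending │Sydney│1001│bob30@mail.c
2024-01-01│Inactive│Berlin│1010│frank72@mail
2024-04-03│Inactive│NYC   │1004│carol59@mail
2024-01-15│Inactive│NYC   │1013│bob59@mail.c
2024-05-02│Inactive│Paris │1008│grace50@mail
2024-07-18│Inactive│Sydney│1000│eve72@mail.c
2024-05-01│Inactive│Sydney│1006│bob45@mail.c
2024-08-19│Inactive│Sydney│1007│grace19@mail
2024-07-25│Closed  │NYC   │1005│eve56@mail.c
2024-06-21│Closed  │Paris │1002│alice86@mail
2024-02-24│Closed  │Paris │1009│carol20@mail
2024-08-09│Closed  │Paris │1014│grace69@mail
2024-02-14│Active  │NYC   │1003│eve42@mail.c
                                            
                                            
                                            
                                            
                                            


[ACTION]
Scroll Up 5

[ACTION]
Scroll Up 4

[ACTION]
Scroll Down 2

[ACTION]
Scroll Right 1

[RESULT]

ate      │Status ▼│City  │ID  │Email        
─────────┼────────┼──────┼────┼─────────────
024-03-01│Pending │Paris │1011│hank4@mail.co
024-10-13│Pending │Paris │1012│eve8@mail.com
024-08-28│Pending │Sydney│1001│bob30@mail.co
024-01-01│Inactive│Berlin│1010│frank72@mail.
024-04-03│Inactive│NYC   │1004│carol59@mail.
024-01-15│Inactive│NYC   │1013│bob59@mail.co
024-05-02│Inactive│Paris │1008│grace50@mail.
024-07-18│Inactive│Sydney│1000│eve72@mail.co
024-05-01│Inactive│Sydney│1006│bob45@mail.co
024-08-19│Inactive│Sydney│1007│grace19@mail.
024-07-25│Closed  │NYC   │1005│eve56@mail.co
024-06-21│Closed  │Paris │1002│alice86@mail.
024-02-24│Closed  │Paris │1009│carol20@mail.
024-08-09│Closed  │Paris │1014│grace69@mail.
024-02-14│Active  │NYC   │1003│eve42@mail.co
                                            
                                            
                                            
                                            
                                            


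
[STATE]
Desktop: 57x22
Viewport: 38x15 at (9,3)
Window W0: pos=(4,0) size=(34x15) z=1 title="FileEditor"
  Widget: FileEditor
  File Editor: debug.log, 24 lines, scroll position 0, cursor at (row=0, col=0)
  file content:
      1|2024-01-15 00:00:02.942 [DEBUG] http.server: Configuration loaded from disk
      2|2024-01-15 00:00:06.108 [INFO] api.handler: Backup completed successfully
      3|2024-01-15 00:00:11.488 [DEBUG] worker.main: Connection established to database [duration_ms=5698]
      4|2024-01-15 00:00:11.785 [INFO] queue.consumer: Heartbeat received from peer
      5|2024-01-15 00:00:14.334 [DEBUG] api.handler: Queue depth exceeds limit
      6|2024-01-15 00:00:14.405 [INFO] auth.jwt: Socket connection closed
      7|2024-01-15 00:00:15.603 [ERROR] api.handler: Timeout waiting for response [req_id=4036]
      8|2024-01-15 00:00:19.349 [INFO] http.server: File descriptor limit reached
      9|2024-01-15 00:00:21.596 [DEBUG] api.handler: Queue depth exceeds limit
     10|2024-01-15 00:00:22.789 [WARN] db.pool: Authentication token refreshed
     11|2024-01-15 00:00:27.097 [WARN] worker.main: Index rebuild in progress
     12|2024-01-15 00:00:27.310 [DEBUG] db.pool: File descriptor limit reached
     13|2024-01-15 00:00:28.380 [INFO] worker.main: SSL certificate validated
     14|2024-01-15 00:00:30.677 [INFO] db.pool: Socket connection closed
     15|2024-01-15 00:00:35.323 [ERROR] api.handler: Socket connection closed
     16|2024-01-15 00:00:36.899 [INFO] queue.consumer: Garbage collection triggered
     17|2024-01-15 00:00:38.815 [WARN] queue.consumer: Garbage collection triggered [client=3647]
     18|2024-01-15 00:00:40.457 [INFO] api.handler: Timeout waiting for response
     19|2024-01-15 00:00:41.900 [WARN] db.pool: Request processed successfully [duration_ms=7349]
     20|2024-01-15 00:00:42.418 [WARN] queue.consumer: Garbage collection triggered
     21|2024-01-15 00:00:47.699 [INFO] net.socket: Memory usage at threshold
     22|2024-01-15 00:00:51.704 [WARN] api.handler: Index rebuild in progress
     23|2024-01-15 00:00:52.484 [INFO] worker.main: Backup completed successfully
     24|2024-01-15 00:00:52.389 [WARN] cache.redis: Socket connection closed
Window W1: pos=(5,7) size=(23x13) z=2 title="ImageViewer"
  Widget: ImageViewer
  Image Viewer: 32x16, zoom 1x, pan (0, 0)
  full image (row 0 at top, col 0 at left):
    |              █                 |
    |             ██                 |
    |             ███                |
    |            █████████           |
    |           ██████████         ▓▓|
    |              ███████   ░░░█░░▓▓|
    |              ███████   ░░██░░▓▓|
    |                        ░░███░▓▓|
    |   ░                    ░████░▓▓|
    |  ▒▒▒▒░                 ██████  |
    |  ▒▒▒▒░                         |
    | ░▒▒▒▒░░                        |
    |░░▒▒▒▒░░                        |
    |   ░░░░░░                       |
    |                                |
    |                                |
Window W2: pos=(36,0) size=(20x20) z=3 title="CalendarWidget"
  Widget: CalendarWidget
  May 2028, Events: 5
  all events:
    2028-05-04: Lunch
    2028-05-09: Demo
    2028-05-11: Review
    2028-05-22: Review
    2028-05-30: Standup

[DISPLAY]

-01-15 00:00:02.942 [DEBUG]┃     May 2
-01-15 00:00:06.108 [INFO] ┃Mo Tu We T
-01-15 00:00:11.488 [DEBUG]┃ 1  2  3  
-01-15 00:00:11.785 [INFO] ┃ 8  9* 10 
━━━━━━━━━━━━━━━━━━┓ [DEBUG]┃15 16 17 1
ageViewer         ┃ [INFO] ┃22* 23 24 
──────────────────┨ [ERROR]┃29 30* 31 
           █      ┃ [INFO] ┃          
          ██      ┃ [DEBUG]┃          
          ███     ┃ [WARN] ┃          
         █████████┃ [WARN] ┃          
        ██████████┃━━━━━━━━┃          
           ███████┃        ┃          
           ███████┃        ┃          
                  ┃        ┃          


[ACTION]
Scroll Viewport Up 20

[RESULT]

━━━━━━━━━━━━━━━━━━━━━━━━━━━┏━━━━━━━━━━
eEditor                    ┃ CalendarW
───────────────────────────┠──────────
-01-15 00:00:02.942 [DEBUG]┃     May 2
-01-15 00:00:06.108 [INFO] ┃Mo Tu We T
-01-15 00:00:11.488 [DEBUG]┃ 1  2  3  
-01-15 00:00:11.785 [INFO] ┃ 8  9* 10 
━━━━━━━━━━━━━━━━━━┓ [DEBUG]┃15 16 17 1
ageViewer         ┃ [INFO] ┃22* 23 24 
──────────────────┨ [ERROR]┃29 30* 31 
           █      ┃ [INFO] ┃          
          ██      ┃ [DEBUG]┃          
          ███     ┃ [WARN] ┃          
         █████████┃ [WARN] ┃          
        ██████████┃━━━━━━━━┃          


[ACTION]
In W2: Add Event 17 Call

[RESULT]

━━━━━━━━━━━━━━━━━━━━━━━━━━━┏━━━━━━━━━━
eEditor                    ┃ CalendarW
───────────────────────────┠──────────
-01-15 00:00:02.942 [DEBUG]┃     May 2
-01-15 00:00:06.108 [INFO] ┃Mo Tu We T
-01-15 00:00:11.488 [DEBUG]┃ 1  2  3  
-01-15 00:00:11.785 [INFO] ┃ 8  9* 10 
━━━━━━━━━━━━━━━━━━┓ [DEBUG]┃15 16 17* 
ageViewer         ┃ [INFO] ┃22* 23 24 
──────────────────┨ [ERROR]┃29 30* 31 
           █      ┃ [INFO] ┃          
          ██      ┃ [DEBUG]┃          
          ███     ┃ [WARN] ┃          
         █████████┃ [WARN] ┃          
        ██████████┃━━━━━━━━┃          


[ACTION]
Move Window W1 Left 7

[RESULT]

━━━━━━━━━━━━━━━━━━━━━━━━━━━┏━━━━━━━━━━
eEditor                    ┃ CalendarW
───────────────────────────┠──────────
-01-15 00:00:02.942 [DEBUG]┃     May 2
-01-15 00:00:06.108 [INFO] ┃Mo Tu We T
-01-15 00:00:11.488 [DEBUG]┃ 1  2  3  
-01-15 00:00:11.785 [INFO] ┃ 8  9* 10 
━━━━━━━━━━━━━┓4.334 [DEBUG]┃15 16 17* 
ewer         ┃4.405 [INFO] ┃22* 23 24 
─────────────┨5.603 [ERROR]┃29 30* 31 
      █      ┃9.349 [INFO] ┃          
     ██      ┃1.596 [DEBUG]┃          
     ███     ┃2.789 [WARN] ┃          
    █████████┃7.097 [WARN] ┃          
   ██████████┃━━━━━━━━━━━━━┃          


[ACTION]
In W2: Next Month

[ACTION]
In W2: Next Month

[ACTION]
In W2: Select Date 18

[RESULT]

━━━━━━━━━━━━━━━━━━━━━━━━━━━┏━━━━━━━━━━
eEditor                    ┃ CalendarW
───────────────────────────┠──────────
-01-15 00:00:02.942 [DEBUG]┃    July 2
-01-15 00:00:06.108 [INFO] ┃Mo Tu We T
-01-15 00:00:11.488 [DEBUG]┃          
-01-15 00:00:11.785 [INFO] ┃ 3  4  5  
━━━━━━━━━━━━━┓4.334 [DEBUG]┃10 11 12 1
ewer         ┃4.405 [INFO] ┃17 [18] 19
─────────────┨5.603 [ERROR]┃24 25 26 2
      █      ┃9.349 [INFO] ┃31        
     ██      ┃1.596 [DEBUG]┃          
     ███     ┃2.789 [WARN] ┃          
    █████████┃7.097 [WARN] ┃          
   ██████████┃━━━━━━━━━━━━━┃          


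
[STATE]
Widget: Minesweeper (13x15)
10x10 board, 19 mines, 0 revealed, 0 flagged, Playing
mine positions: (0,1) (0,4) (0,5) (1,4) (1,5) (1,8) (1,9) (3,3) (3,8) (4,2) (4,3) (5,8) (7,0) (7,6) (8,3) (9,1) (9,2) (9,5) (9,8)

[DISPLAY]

■■■■■■■■■■   
■■■■■■■■■■   
■■■■■■■■■■   
■■■■■■■■■■   
■■■■■■■■■■   
■■■■■■■■■■   
■■■■■■■■■■   
■■■■■■■■■■   
■■■■■■■■■■   
■■■■■■■■■■   
             
             
             
             
             


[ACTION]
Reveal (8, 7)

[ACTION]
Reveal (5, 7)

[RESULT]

■■■■■■■■■■   
■■■■■■■■■■   
■■■■■■■■■■   
■■■■■■■■■■   
■■■■■■■■■■   
■■■■■■■1■■   
■■■■■■■■■■   
■■■■■■■■■■   
■■■■■■■2■■   
■■■■■■■■■■   
             
             
             
             
             


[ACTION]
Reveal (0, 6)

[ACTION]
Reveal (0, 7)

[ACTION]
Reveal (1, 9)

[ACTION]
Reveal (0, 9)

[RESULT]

■✹■■✹✹21■■   
■■■■✹✹■■✹✹   
■■■■■■■■■■   
■■■✹■■■■✹■   
■■✹✹■■■■■■   
■■■■■■■1✹■   
■■■■■■■■■■   
✹■■■■■✹■■■   
■■■✹■■■2■■   
■✹✹■■✹■■✹■   
             
             
             
             
             


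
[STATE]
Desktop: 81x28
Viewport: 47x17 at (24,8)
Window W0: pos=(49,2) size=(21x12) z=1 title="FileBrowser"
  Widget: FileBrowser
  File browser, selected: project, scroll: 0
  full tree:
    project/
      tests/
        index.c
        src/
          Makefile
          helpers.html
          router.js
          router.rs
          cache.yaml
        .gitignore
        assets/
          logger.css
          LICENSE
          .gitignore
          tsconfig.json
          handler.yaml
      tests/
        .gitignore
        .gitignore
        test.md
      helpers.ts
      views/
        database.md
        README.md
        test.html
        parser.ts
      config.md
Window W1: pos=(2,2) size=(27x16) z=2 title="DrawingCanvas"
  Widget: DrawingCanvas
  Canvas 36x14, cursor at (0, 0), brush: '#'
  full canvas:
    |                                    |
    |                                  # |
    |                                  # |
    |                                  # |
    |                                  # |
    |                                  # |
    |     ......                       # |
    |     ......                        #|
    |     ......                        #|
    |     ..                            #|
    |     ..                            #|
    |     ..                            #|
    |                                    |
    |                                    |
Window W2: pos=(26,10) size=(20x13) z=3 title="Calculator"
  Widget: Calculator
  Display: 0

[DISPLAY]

    ┃                    ┃    helpers.ts     ┃ 
    ┃                    ┃    [+] views/     ┃ 
  ┏━━━━━━━━━━━━━━━━━━┓   ┃    config.md      ┃ 
  ┃ Calculator       ┃   ┃                   ┃ 
  ┠──────────────────┨   ┃                   ┃ 
  ┃                 0┃   ┗━━━━━━━━━━━━━━━━━━━┛ 
  ┃┌───┬───┬───┬───┐ ┃                         
  ┃│ 7 │ 8 │ 9 │ ÷ │ ┃                         
  ┃├───┼───┼───┼───┤ ┃                         
━━┃│ 4 │ 5 │ 6 │ × │ ┃                         
  ┃├───┼───┼───┼───┤ ┃                         
  ┃│ 1 │ 2 │ 3 │ - │ ┃                         
  ┃├───┼───┼───┼───┤ ┃                         
  ┃│ 0 │ . │ = │ + │ ┃                         
  ┗━━━━━━━━━━━━━━━━━━┛                         
                                               
                                               


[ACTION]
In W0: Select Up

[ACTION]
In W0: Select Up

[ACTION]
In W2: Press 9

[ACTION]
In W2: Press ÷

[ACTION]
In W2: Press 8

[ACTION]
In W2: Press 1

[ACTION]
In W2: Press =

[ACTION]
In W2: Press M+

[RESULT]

    ┃                    ┃    helpers.ts     ┃ 
    ┃                    ┃    [+] views/     ┃ 
  ┏━━━━━━━━━━━━━━━━━━┓   ┃    config.md      ┃ 
  ┃ Calculator       ┃   ┃                   ┃ 
  ┠──────────────────┨   ┃                   ┃ 
  ┃      0.1111111111┃   ┗━━━━━━━━━━━━━━━━━━━┛ 
  ┃┌───┬───┬───┬───┐ ┃                         
  ┃│ 7 │ 8 │ 9 │ ÷ │ ┃                         
  ┃├───┼───┼───┼───┤ ┃                         
━━┃│ 4 │ 5 │ 6 │ × │ ┃                         
  ┃├───┼───┼───┼───┤ ┃                         
  ┃│ 1 │ 2 │ 3 │ - │ ┃                         
  ┃├───┼───┼───┼───┤ ┃                         
  ┃│ 0 │ . │ = │ + │ ┃                         
  ┗━━━━━━━━━━━━━━━━━━┛                         
                                               
                                               


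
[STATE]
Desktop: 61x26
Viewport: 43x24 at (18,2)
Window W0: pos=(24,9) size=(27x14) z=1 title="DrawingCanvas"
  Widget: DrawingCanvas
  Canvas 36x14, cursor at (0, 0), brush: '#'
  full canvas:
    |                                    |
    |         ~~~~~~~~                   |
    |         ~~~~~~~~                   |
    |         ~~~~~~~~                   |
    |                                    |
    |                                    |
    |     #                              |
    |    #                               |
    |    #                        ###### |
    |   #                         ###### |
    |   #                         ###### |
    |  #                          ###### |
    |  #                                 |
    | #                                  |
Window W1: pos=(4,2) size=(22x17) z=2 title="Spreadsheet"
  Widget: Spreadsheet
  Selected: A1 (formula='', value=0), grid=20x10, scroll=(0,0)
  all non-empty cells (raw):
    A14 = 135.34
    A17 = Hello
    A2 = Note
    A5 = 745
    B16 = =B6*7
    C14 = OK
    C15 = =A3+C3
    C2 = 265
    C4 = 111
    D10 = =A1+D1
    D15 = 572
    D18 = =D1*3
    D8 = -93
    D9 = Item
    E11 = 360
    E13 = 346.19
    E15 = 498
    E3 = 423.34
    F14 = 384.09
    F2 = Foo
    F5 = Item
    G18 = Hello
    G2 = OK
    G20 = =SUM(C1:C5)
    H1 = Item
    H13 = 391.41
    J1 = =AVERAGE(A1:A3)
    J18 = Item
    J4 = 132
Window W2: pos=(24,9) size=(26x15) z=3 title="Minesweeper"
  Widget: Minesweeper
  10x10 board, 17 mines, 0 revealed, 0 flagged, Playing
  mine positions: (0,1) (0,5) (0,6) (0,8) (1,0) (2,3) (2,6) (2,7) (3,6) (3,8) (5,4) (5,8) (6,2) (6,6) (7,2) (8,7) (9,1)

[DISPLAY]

━━━━━━━┓                                   
       ┃                                   
───────┨                                   
       ┃                                   
  B    ┃                                   
-------┃                                   
      0┃                                   
      ┏━━━━━━━━━━━━━━━━━━━━━━━━┓┓          
      ┃ Minesweeper            ┃┃          
      ┠────────────────────────┨┨          
      ┃■■■■■■■■■■              ┃┃          
      ┃■■■■■■■■■■              ┃┃          
      ┃■■■■■■■■■■              ┃┃          
      ┃■■■■■■■■■■              ┃┃          
      ┃■■■■■■■■■■              ┃┃          
      ┃■■■■■■■■■■              ┃┃          
━━━━━━┃■■■■■■■■■■              ┃┃          
      ┃■■■■■■■■■■              ┃┃          
      ┃■■■■■■■■■■              ┃┃          
      ┃■■■■■■■■■■              ┃┃          
      ┃                        ┃┛          
      ┗━━━━━━━━━━━━━━━━━━━━━━━━┛           
                                           
                                           


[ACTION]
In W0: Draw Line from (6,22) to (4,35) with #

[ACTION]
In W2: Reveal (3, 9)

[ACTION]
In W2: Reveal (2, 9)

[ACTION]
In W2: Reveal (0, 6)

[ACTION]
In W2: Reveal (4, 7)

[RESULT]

━━━━━━━┓                                   
       ┃                                   
───────┨                                   
       ┃                                   
  B    ┃                                   
-------┃                                   
      0┃                                   
      ┏━━━━━━━━━━━━━━━━━━━━━━━━┓┓          
      ┃ Minesweeper            ┃┃          
      ┠────────────────────────┨┨          
      ┃■✹■■■✹✹■✹■              ┃┃          
      ┃✹■■■■■■■■■              ┃┃          
      ┃■■■✹■■✹✹■1              ┃┃          
      ┃■■■■■■✹■✹1              ┃┃          
      ┃■■■■■■■■■■              ┃┃          
      ┃■■■■✹■■■✹■              ┃┃          
━━━━━━┃■■✹■■■✹■■■              ┃┃          
      ┃■■✹■■■■■■■              ┃┃          
      ┃■■■■■■■✹■■              ┃┃          
      ┃■✹■■■■■■■■              ┃┃          
      ┃                        ┃┛          
      ┗━━━━━━━━━━━━━━━━━━━━━━━━┛           
                                           
                                           


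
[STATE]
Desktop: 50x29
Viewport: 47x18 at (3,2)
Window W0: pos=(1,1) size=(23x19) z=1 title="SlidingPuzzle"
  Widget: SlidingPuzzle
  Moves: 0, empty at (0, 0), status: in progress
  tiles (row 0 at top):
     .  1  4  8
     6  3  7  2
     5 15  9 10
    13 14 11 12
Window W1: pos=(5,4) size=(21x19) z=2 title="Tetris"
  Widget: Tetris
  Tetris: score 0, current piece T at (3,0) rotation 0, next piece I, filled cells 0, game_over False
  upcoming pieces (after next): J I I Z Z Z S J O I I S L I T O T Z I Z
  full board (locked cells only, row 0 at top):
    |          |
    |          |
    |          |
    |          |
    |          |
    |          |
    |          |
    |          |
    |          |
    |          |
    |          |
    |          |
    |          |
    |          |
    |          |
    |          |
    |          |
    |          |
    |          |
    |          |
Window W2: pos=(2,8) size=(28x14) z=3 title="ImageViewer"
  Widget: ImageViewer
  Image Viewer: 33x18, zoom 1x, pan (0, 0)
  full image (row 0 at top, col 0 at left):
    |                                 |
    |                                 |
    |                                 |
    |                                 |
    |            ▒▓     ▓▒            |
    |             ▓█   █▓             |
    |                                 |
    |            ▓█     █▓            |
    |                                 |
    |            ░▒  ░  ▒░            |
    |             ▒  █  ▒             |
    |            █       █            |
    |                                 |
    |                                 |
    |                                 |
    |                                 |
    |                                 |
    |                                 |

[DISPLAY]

SlidingPuzzle       ┃                          
────────────────────┨                          
──┏━━━━━━━━━━━━━━━━━━━┓                        
  ┃ Tetris            ┃                        
──┠───────────────────┨                        
  ┃          │Next:   ┃                        
━━━━━━━━━━━━━━━━━━━━━━━━━━┓                    
 ImageViewer              ┃                    
──────────────────────────┨                    
                          ┃                    
                          ┃                    
                          ┃                    
                          ┃                    
            ▒▓     ▓▒     ┃                    
             ▓█   █▓      ┃                    
                          ┃                    
            ▓█     █▓     ┃                    
                          ┃                    


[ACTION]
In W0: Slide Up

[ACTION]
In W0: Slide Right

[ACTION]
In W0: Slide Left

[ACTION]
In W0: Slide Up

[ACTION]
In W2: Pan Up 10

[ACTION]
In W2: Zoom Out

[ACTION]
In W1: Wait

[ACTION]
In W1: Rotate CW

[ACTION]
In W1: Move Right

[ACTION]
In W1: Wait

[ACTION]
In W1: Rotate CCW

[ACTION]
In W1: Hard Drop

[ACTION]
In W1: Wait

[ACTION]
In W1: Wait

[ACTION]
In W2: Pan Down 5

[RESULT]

SlidingPuzzle       ┃                          
────────────────────┨                          
──┏━━━━━━━━━━━━━━━━━━━┓                        
  ┃ Tetris            ┃                        
──┠───────────────────┨                        
  ┃          │Next:   ┃                        
━━━━━━━━━━━━━━━━━━━━━━━━━━┓                    
 ImageViewer              ┃                    
──────────────────────────┨                    
             ▓█   █▓      ┃                    
                          ┃                    
            ▓█     █▓     ┃                    
                          ┃                    
            ░▒  ░  ▒░     ┃                    
             ▒  █  ▒      ┃                    
            █       █     ┃                    
                          ┃                    
                          ┃                    


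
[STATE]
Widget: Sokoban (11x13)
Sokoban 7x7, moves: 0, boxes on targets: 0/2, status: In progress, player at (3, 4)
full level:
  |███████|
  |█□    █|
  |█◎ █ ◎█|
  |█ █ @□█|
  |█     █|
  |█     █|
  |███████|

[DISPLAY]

███████    
█□    █    
█◎ █ ◎█    
█ █ @□█    
█     █    
█     █    
███████    
Moves: 0  0
           
           
           
           
           


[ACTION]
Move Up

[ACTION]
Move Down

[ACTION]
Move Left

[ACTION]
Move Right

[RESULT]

███████    
█□    █    
█◎ █ ◎█    
█ █ @□█    
█     █    
█     █    
███████    
Moves: 4  0
           
           
           
           
           


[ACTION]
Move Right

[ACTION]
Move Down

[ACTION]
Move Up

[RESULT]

███████    
█□    █    
█◎ █ ◎█    
█ █ @□█    
█     █    
█     █    
███████    
Moves: 6  0
           
           
           
           
           


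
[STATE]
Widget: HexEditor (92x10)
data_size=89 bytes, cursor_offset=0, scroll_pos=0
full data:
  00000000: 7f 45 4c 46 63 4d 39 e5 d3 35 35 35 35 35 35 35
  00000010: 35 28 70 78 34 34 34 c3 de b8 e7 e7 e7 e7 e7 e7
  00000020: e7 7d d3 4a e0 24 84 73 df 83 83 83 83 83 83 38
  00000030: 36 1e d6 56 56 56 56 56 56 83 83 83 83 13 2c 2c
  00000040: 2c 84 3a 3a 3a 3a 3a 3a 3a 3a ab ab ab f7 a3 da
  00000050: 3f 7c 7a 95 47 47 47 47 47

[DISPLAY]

00000000  7F 45 4c 46 63 4d 39 e5  d3 35 35 35 35 35 35 35  |.ELFcM9..5555555|              
00000010  35 28 70 78 34 34 34 c3  de b8 e7 e7 e7 e7 e7 e7  |5(px444.........|              
00000020  e7 7d d3 4a e0 24 84 73  df 83 83 83 83 83 83 38  |.}.J.$.s.......8|              
00000030  36 1e d6 56 56 56 56 56  56 83 83 83 83 13 2c 2c  |6..VVVVVV.....,,|              
00000040  2c 84 3a 3a 3a 3a 3a 3a  3a 3a ab ab ab f7 a3 da  |,.::::::::......|              
00000050  3f 7c 7a 95 47 47 47 47  47                       |?|z.GGGGG       |              
                                                                                            
                                                                                            
                                                                                            
                                                                                            


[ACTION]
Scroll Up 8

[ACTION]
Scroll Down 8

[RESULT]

00000050  3f 7c 7a 95 47 47 47 47  47                       |?|z.GGGGG       |              
                                                                                            
                                                                                            
                                                                                            
                                                                                            
                                                                                            
                                                                                            
                                                                                            
                                                                                            
                                                                                            


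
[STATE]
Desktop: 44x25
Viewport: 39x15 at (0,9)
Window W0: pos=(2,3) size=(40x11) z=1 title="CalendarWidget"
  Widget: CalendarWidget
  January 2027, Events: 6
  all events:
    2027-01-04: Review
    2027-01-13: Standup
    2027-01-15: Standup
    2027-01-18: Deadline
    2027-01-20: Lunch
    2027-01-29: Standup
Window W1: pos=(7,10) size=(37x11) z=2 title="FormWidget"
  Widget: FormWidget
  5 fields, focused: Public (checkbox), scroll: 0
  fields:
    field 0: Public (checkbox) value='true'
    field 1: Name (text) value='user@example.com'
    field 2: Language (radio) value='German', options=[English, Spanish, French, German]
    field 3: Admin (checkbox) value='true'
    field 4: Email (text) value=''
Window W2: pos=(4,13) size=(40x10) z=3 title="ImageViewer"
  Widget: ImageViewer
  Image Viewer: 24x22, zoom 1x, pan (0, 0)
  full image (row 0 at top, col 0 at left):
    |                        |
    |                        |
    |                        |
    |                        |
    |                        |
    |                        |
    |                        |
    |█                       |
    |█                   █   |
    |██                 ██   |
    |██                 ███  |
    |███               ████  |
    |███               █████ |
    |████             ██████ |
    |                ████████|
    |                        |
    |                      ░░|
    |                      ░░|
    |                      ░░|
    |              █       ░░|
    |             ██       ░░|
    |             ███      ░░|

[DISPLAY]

  ┃ 4*  5  6  7  8  9 10               
  ┃11 1┏━━━━━━━━━━━━━━━━━━━━━━━━━━━━━━━
  ┃18* ┃ FormWidget                    
  ┃25 2┠───────────────────────────────
  ┗━┏━━━━━━━━━━━━━━━━━━━━━━━━━━━━━━━━━━
    ┃ ImageViewer                      
    ┠──────────────────────────────────
    ┃                                  
    ┃                                  
    ┃                                  
    ┃                                  
    ┃                                  
    ┃                                  
    ┗━━━━━━━━━━━━━━━━━━━━━━━━━━━━━━━━━━
                                       


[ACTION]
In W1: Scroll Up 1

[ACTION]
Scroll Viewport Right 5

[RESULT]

*  5  6  7  8  9 10                 ┃  
 1┏━━━━━━━━━━━━━━━━━━━━━━━━━━━━━━━━━━━┓
* ┃ FormWidget                        ┃
 2┠───────────────────────────────────┨
━━━━━━━━━━━━━━━━━━━━━━━━━━━━━━━━━━━━━━┓
 ImageViewer                          ┃
──────────────────────────────────────┨
                                      ┃
                                      ┃
                                      ┃
                                      ┃
                                      ┃
                                      ┃
━━━━━━━━━━━━━━━━━━━━━━━━━━━━━━━━━━━━━━┛
                                       


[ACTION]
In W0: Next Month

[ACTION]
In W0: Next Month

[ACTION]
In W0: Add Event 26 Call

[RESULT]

  9 10 11 12 13 14                  ┃  
 1┏━━━━━━━━━━━━━━━━━━━━━━━━━━━━━━━━━━━┓
 2┃ FormWidget                        ┃
 3┠───────────────────────────────────┨
━━━━━━━━━━━━━━━━━━━━━━━━━━━━━━━━━━━━━━┓
 ImageViewer                          ┃
──────────────────────────────────────┨
                                      ┃
                                      ┃
                                      ┃
                                      ┃
                                      ┃
                                      ┃
━━━━━━━━━━━━━━━━━━━━━━━━━━━━━━━━━━━━━━┛
                                       
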